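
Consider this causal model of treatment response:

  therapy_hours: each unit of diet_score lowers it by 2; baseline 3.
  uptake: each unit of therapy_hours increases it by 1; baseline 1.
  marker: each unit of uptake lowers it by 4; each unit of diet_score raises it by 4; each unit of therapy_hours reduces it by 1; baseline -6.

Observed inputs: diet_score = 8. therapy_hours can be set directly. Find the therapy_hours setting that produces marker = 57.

Intervening on therapy_hours fixes its value directly, overriding its dependence on diet_score.
Substituting into the marker equation gives marker = -5*therapy_hours + 22.
Solve -5*therapy_hours + 22 = 57: therapy_hours = (57 - 22) / -5 = -7.

therapy_hours = -7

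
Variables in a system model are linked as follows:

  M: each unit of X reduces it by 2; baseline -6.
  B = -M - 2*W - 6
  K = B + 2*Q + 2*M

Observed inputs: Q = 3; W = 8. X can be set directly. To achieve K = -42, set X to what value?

X = 10

Substituting into the B equation gives B = 2*X - 16.
Substituting into the K equation gives K = -2*X - 22.
Solve -2*X - 22 = -42: X = (-42 + 22) / -2 = 10.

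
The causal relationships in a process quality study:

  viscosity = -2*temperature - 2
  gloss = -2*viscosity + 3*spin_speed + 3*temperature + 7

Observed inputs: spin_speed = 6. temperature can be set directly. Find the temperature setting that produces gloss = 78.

Substituting into the gloss equation gives gloss = 7*temperature + 29.
Solve 7*temperature + 29 = 78: temperature = (78 - 29) / 7 = 7.

temperature = 7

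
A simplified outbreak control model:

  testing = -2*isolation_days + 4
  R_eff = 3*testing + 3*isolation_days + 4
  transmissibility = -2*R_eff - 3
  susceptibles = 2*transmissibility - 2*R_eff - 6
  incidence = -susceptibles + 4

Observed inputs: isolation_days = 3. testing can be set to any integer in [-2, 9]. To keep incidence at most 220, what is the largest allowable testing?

testing = 7

Intervening on testing fixes its value directly, overriding its dependence on isolation_days.
Substituting into the R_eff equation gives R_eff = 3*testing + 13.
This gives transmissibility = -6*testing - 29.
susceptibles becomes -18*testing - 90.
Substituting into the incidence equation gives incidence = 18*testing + 94.
Require 18*testing + 94 ≤ 220, so testing ≤ 7.
The largest integer in [-2, 9] satisfying this is 7.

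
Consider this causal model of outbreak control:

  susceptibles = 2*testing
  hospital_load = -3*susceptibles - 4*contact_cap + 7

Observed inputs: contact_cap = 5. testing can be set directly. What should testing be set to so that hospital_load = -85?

testing = 12

Substituting into the hospital_load equation gives hospital_load = -6*testing - 13.
Solve -6*testing - 13 = -85: testing = (-85 + 13) / -6 = 12.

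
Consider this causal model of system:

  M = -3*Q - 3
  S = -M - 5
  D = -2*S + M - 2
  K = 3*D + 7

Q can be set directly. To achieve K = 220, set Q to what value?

Substituting into the S equation gives S = 3*Q - 2.
Substituting into the D equation gives D = -9*Q - 1.
Substituting into the K equation gives K = -27*Q + 4.
Solve -27*Q + 4 = 220: Q = (220 - 4) / -27 = -8.

Q = -8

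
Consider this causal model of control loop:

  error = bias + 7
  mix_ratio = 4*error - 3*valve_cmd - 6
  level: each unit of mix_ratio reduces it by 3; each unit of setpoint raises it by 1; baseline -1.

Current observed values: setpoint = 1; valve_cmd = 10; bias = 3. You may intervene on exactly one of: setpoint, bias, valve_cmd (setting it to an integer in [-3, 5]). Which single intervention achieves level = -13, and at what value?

set setpoint = 0

Intervening on setpoint: with other inputs at their observed values, level = setpoint - 13. Solving for -13 gives setpoint = 0, within [-3, 5].
Intervening on bias: level = -12*bias + 24. Reaching -13 requires bias = 37/12, not an integer.
Intervening on valve_cmd: level = 9*valve_cmd - 102. Reaching -13 requires valve_cmd = 89/9, not an integer.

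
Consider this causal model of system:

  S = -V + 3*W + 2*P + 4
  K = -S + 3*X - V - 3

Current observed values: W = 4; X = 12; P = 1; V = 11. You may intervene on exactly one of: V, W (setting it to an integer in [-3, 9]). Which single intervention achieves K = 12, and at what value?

set W = 5

Intervening on V: the paths from V to K cancel (net effect zero), leaving K = 15; 12 is unreachable this way.
Intervening on W: with other inputs at their observed values, K = -3*W + 27. Solving for 12 gives W = 5, within [-3, 9].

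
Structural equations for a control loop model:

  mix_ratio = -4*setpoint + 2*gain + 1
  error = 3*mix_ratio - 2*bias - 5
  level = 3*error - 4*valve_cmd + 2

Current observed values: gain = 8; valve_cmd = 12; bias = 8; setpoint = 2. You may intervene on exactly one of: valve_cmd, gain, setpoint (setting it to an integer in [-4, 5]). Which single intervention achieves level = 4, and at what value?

Intervening on valve_cmd: with other inputs at their observed values, level = -4*valve_cmd + 20. Solving for 4 gives valve_cmd = 4, within [-4, 5].
Intervening on gain: level = 18*gain - 172. Reaching 4 requires gain = 88/9, not an integer.
Intervening on setpoint: level = -36*setpoint + 44. Reaching 4 requires setpoint = 10/9, not an integer.

set valve_cmd = 4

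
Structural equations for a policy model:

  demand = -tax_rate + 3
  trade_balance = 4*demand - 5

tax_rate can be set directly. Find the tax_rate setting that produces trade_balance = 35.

Substituting into the trade_balance equation gives trade_balance = -4*tax_rate + 7.
Solve -4*tax_rate + 7 = 35: tax_rate = (35 - 7) / -4 = -7.

tax_rate = -7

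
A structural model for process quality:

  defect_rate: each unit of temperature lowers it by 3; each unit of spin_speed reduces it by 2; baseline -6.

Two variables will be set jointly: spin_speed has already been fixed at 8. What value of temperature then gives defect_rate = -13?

temperature = -3

With spin_speed held at 8:
Substituting into the defect_rate equation gives defect_rate = -3*temperature - 22.
Solve -3*temperature - 22 = -13: temperature = (-13 + 22) / -3 = -3.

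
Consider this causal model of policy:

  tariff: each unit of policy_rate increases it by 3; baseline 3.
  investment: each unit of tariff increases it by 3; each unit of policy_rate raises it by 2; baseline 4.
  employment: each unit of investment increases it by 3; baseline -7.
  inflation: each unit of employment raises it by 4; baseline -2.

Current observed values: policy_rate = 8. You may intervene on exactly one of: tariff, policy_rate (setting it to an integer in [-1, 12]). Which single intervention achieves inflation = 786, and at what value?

set policy_rate = 5

Intervening on tariff: inflation = 36*tariff + 210. Reaching 786 requires tariff = 16, outside [-1, 12].
Intervening on policy_rate: with other inputs at their observed values, inflation = 132*policy_rate + 126. Solving for 786 gives policy_rate = 5, within [-1, 12].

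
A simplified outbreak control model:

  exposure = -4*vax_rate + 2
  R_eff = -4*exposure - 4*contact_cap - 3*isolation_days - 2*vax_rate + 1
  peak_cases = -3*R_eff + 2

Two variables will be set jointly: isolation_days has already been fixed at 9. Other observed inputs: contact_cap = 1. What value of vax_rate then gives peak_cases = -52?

vax_rate = 4

With isolation_days held at 9:
Substituting into the R_eff equation gives R_eff = 14*vax_rate - 38.
Substituting into the peak_cases equation gives peak_cases = -42*vax_rate + 116.
Solve -42*vax_rate + 116 = -52: vax_rate = (-52 - 116) / -42 = 4.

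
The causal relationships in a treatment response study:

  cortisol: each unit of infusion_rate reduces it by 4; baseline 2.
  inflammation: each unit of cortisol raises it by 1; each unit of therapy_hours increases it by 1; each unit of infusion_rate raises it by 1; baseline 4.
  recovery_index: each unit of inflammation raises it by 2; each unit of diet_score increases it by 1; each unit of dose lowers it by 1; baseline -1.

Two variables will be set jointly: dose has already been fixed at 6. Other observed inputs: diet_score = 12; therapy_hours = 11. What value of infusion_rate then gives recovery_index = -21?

infusion_rate = 10

With dose held at 6:
Substituting into the inflammation equation gives inflammation = -3*infusion_rate + 17.
Substituting into the recovery_index equation gives recovery_index = -6*infusion_rate + 39.
Solve -6*infusion_rate + 39 = -21: infusion_rate = (-21 - 39) / -6 = 10.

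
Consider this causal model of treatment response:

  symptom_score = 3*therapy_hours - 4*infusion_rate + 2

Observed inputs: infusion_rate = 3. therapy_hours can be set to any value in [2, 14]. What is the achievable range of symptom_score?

Substituting into the symptom_score equation gives symptom_score = 3*therapy_hours - 10.
Linear in therapy_hours, so extremes are at the endpoints: therapy_hours = 2 gives symptom_score = -4; therapy_hours = 14 gives symptom_score = 32.

-4 to 32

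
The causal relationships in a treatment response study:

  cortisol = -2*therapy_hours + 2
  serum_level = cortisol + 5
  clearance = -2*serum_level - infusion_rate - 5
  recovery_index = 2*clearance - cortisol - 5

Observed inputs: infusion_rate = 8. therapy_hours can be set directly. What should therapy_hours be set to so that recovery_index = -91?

Substituting into the serum_level equation gives serum_level = -2*therapy_hours + 7.
Substituting into the clearance equation gives clearance = 4*therapy_hours - 27.
Substituting into the recovery_index equation gives recovery_index = 10*therapy_hours - 61.
Solve 10*therapy_hours - 61 = -91: therapy_hours = (-91 + 61) / 10 = -3.

therapy_hours = -3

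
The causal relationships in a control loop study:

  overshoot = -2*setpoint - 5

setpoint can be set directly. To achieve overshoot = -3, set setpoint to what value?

setpoint = -1

Solve -2*setpoint - 5 = -3: setpoint = (-3 + 5) / -2 = -1.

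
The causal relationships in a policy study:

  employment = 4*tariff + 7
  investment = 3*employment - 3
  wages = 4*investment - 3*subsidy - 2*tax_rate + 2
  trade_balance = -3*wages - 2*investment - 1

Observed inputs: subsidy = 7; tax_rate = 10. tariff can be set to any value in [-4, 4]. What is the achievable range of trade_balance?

Substituting into the investment equation gives investment = 12*tariff + 18.
This gives wages = 48*tariff + 33.
This gives trade_balance = -168*tariff - 136.
Linear in tariff, so extremes are at the endpoints: tariff = -4 gives trade_balance = 536; tariff = 4 gives trade_balance = -808.

-808 to 536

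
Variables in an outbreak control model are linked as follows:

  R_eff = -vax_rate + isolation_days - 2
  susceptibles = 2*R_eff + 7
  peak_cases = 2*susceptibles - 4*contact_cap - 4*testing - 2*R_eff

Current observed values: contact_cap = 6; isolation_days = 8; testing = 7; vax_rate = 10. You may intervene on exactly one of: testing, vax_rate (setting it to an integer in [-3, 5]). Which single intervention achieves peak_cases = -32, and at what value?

set vax_rate = 3

Intervening on testing: peak_cases = -4*testing - 18. Reaching -32 requires testing = 7/2, not an integer.
Intervening on vax_rate: with other inputs at their observed values, peak_cases = -2*vax_rate - 26. Solving for -32 gives vax_rate = 3, within [-3, 5].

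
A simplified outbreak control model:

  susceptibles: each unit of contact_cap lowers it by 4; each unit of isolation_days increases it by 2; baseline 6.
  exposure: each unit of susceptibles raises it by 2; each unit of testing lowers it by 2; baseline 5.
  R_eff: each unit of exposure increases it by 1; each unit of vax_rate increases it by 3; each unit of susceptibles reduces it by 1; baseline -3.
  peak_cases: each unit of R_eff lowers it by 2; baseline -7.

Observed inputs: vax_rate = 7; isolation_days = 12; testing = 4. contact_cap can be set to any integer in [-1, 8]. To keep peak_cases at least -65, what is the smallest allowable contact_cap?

Substituting into the susceptibles equation gives susceptibles = -4*contact_cap + 30.
exposure becomes -8*contact_cap + 57.
Substituting into the R_eff equation gives R_eff = -4*contact_cap + 45.
peak_cases becomes 8*contact_cap - 97.
Require 8*contact_cap - 97 ≥ -65, so contact_cap ≥ 4.
The smallest integer in [-1, 8] satisfying this is 4.

contact_cap = 4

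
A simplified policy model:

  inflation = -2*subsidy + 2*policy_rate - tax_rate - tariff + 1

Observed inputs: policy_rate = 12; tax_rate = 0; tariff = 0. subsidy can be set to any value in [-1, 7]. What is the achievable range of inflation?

Substituting into the inflation equation gives inflation = -2*subsidy + 25.
Linear in subsidy, so extremes are at the endpoints: subsidy = -1 gives inflation = 27; subsidy = 7 gives inflation = 11.

11 to 27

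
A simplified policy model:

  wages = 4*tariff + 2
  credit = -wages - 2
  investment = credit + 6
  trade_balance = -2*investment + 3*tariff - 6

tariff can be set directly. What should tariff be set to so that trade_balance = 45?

Substituting into the credit equation gives credit = -4*tariff - 4.
Substituting into the investment equation gives investment = -4*tariff + 2.
trade_balance becomes 11*tariff - 10.
Solve 11*tariff - 10 = 45: tariff = (45 + 10) / 11 = 5.

tariff = 5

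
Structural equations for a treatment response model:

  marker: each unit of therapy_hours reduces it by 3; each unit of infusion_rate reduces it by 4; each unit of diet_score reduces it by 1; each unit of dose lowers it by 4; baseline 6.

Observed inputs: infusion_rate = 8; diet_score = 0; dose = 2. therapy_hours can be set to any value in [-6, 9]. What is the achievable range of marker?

Substituting into the marker equation gives marker = -3*therapy_hours - 34.
Linear in therapy_hours, so extremes are at the endpoints: therapy_hours = -6 gives marker = -16; therapy_hours = 9 gives marker = -61.

-61 to -16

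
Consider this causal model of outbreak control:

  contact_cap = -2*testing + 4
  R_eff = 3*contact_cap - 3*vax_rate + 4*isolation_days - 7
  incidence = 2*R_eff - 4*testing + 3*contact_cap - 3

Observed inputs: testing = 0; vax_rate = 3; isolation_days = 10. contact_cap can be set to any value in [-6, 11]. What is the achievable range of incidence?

Intervening on contact_cap fixes its value directly, overriding its dependence on testing.
Substituting into the R_eff equation gives R_eff = 3*contact_cap + 24.
So incidence = 9*contact_cap + 45.
Linear in contact_cap, so extremes are at the endpoints: contact_cap = -6 gives incidence = -9; contact_cap = 11 gives incidence = 144.

-9 to 144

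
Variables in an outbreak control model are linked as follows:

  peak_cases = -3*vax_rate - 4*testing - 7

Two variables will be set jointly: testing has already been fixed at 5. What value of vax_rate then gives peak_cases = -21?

vax_rate = -2

With testing held at 5:
Substituting into the peak_cases equation gives peak_cases = -3*vax_rate - 27.
Solve -3*vax_rate - 27 = -21: vax_rate = (-21 + 27) / -3 = -2.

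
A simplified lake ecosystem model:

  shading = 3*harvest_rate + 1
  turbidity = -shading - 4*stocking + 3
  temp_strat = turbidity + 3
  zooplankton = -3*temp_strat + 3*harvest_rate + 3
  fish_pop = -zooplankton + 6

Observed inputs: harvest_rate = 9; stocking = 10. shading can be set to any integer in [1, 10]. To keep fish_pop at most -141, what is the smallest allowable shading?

shading = 5

Intervening on shading fixes its value directly, overriding its dependence on harvest_rate.
Substituting into the turbidity equation gives turbidity = -shading - 37.
This gives temp_strat = -shading - 34.
So zooplankton = 3*shading + 132.
This gives fish_pop = -3*shading - 126.
Require -3*shading - 126 ≤ -141, so shading ≥ 5.
The smallest integer in [1, 10] satisfying this is 5.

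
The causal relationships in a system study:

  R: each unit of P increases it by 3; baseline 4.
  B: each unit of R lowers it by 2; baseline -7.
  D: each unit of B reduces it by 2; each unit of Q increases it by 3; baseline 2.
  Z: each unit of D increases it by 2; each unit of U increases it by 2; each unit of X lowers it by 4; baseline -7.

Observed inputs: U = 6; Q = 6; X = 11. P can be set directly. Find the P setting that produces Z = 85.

Substituting into the B equation gives B = -6*P - 15.
Substituting into the D equation gives D = 12*P + 50.
Substituting into the Z equation gives Z = 24*P + 61.
Solve 24*P + 61 = 85: P = (85 - 61) / 24 = 1.

P = 1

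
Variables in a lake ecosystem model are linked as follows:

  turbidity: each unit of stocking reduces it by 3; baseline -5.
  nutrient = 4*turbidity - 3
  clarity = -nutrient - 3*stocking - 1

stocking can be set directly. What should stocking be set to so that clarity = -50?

stocking = -8

Substituting into the nutrient equation gives nutrient = -12*stocking - 23.
Substituting into the clarity equation gives clarity = 9*stocking + 22.
Solve 9*stocking + 22 = -50: stocking = (-50 - 22) / 9 = -8.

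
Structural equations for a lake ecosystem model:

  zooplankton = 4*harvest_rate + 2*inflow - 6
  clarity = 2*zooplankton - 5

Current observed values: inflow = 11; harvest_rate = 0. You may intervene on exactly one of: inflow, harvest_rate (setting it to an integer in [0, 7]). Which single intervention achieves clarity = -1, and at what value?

set inflow = 4

Intervening on inflow: with other inputs at their observed values, clarity = 4*inflow - 17. Solving for -1 gives inflow = 4, within [0, 7].
Intervening on harvest_rate: clarity = 8*harvest_rate + 27. Reaching -1 requires harvest_rate = -7/2, not an integer.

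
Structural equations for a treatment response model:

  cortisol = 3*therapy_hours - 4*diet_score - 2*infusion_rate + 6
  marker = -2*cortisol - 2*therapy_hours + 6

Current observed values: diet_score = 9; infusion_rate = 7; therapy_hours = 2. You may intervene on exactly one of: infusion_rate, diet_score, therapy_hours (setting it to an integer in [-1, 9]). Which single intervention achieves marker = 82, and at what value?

Intervening on infusion_rate: with other inputs at their observed values, marker = 4*infusion_rate + 50. Solving for 82 gives infusion_rate = 8, within [-1, 9].
Intervening on diet_score: marker = 8*diet_score + 6. Reaching 82 requires diet_score = 19/2, not an integer.
Intervening on therapy_hours: marker = -8*therapy_hours + 94. Reaching 82 requires therapy_hours = 3/2, not an integer.

set infusion_rate = 8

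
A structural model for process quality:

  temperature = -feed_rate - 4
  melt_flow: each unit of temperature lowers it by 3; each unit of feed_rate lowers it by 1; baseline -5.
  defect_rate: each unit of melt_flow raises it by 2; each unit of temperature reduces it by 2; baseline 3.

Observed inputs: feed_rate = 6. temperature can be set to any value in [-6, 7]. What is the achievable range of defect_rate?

Intervening on temperature fixes its value directly, overriding its dependence on feed_rate.
Substituting into the melt_flow equation gives melt_flow = -3*temperature - 11.
Substituting into the defect_rate equation gives defect_rate = -8*temperature - 19.
Linear in temperature, so extremes are at the endpoints: temperature = -6 gives defect_rate = 29; temperature = 7 gives defect_rate = -75.

-75 to 29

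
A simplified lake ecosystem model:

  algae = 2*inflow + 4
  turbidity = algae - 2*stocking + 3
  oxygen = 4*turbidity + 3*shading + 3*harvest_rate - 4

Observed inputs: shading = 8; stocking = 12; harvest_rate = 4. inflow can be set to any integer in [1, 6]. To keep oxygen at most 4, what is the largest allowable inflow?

inflow = 5

Substituting into the turbidity equation gives turbidity = 2*inflow - 17.
This gives oxygen = 8*inflow - 36.
Require 8*inflow - 36 ≤ 4, so inflow ≤ 5.
The largest integer in [1, 6] satisfying this is 5.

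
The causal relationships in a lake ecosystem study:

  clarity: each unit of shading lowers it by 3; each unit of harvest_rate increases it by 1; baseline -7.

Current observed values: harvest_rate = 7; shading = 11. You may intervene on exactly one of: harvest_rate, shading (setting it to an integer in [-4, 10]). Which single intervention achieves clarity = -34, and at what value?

Intervening on harvest_rate: with other inputs at their observed values, clarity = harvest_rate - 40. Solving for -34 gives harvest_rate = 6, within [-4, 10].
Intervening on shading: clarity = -3*shading. Reaching -34 requires shading = 34/3, not an integer.

set harvest_rate = 6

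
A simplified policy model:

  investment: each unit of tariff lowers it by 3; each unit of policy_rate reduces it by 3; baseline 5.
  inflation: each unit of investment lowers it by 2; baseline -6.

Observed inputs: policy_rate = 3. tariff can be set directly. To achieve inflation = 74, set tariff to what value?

tariff = 12

Substituting into the investment equation gives investment = -3*tariff - 4.
inflation becomes 6*tariff + 2.
Solve 6*tariff + 2 = 74: tariff = (74 - 2) / 6 = 12.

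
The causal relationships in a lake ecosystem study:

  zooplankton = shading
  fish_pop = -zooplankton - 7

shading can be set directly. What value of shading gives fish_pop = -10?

shading = 3

Substituting into the fish_pop equation gives fish_pop = -shading - 7.
Solve -shading - 7 = -10: shading = (-10 + 7) / -1 = 3.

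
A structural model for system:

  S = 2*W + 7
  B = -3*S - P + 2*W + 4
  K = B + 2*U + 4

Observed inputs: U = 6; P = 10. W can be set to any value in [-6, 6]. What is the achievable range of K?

-35 to 13

Substituting into the B equation gives B = -4*W - 27.
Substituting into the K equation gives K = -4*W - 11.
Linear in W, so extremes are at the endpoints: W = -6 gives K = 13; W = 6 gives K = -35.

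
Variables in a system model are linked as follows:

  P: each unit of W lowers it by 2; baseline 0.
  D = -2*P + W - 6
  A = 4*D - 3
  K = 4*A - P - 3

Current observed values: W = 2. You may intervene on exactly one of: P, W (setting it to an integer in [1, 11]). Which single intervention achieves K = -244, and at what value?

Intervening on P: with other inputs at their observed values, K = -33*P - 79. Solving for -244 gives P = 5, within [1, 11].
Intervening on W: K = 82*W - 111. Reaching -244 requires W = -133/82, not an integer.

set P = 5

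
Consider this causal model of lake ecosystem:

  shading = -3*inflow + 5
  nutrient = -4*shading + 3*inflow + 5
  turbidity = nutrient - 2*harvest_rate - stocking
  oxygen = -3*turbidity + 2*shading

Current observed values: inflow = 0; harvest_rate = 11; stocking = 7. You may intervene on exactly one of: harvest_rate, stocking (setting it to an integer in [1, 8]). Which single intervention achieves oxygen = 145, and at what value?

Intervening on harvest_rate: oxygen = 6*harvest_rate + 76. Reaching 145 requires harvest_rate = 23/2, not an integer.
Intervening on stocking: with other inputs at their observed values, oxygen = 3*stocking + 121. Solving for 145 gives stocking = 8, within [1, 8].

set stocking = 8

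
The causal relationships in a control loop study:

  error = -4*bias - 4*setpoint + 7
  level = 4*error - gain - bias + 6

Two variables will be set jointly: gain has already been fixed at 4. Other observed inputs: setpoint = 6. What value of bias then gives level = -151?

bias = 5

With gain held at 4:
Substituting into the error equation gives error = -4*bias - 17.
Substituting into the level equation gives level = -17*bias - 66.
Solve -17*bias - 66 = -151: bias = (-151 + 66) / -17 = 5.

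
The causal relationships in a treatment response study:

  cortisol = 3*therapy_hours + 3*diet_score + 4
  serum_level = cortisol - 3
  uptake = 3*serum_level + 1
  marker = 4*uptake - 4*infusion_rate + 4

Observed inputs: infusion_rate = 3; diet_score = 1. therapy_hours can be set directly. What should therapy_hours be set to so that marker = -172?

Substituting into the cortisol equation gives cortisol = 3*therapy_hours + 7.
Substituting into the serum_level equation gives serum_level = 3*therapy_hours + 4.
Substituting into the uptake equation gives uptake = 9*therapy_hours + 13.
This gives marker = 36*therapy_hours + 44.
Solve 36*therapy_hours + 44 = -172: therapy_hours = (-172 - 44) / 36 = -6.

therapy_hours = -6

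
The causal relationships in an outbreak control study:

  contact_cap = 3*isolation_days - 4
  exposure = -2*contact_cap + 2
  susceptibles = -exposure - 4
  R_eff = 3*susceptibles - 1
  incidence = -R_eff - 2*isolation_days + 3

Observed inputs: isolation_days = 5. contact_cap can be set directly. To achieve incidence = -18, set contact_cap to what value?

Intervening on contact_cap fixes its value directly, overriding its dependence on isolation_days.
Substituting into the susceptibles equation gives susceptibles = 2*contact_cap - 6.
Substituting into the R_eff equation gives R_eff = 6*contact_cap - 19.
Substituting into the incidence equation gives incidence = -6*contact_cap + 12.
Solve -6*contact_cap + 12 = -18: contact_cap = (-18 - 12) / -6 = 5.

contact_cap = 5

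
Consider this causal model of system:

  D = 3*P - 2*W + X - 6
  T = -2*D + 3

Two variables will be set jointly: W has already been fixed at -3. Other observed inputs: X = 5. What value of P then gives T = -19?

P = 2

With W held at -3:
Substituting into the D equation gives D = 3*P + 5.
This gives T = -6*P - 7.
Solve -6*P - 7 = -19: P = (-19 + 7) / -6 = 2.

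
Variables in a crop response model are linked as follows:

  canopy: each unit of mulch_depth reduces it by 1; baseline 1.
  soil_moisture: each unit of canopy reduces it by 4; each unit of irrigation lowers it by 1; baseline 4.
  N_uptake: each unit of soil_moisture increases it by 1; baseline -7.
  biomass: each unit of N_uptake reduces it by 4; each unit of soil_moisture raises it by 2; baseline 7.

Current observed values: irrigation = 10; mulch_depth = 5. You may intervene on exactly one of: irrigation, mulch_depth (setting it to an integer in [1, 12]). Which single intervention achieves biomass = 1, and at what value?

set irrigation = 3

Intervening on irrigation: with other inputs at their observed values, biomass = 2*irrigation - 5. Solving for 1 gives irrigation = 3, within [1, 12].
Intervening on mulch_depth: biomass = -8*mulch_depth + 55. Reaching 1 requires mulch_depth = 27/4, not an integer.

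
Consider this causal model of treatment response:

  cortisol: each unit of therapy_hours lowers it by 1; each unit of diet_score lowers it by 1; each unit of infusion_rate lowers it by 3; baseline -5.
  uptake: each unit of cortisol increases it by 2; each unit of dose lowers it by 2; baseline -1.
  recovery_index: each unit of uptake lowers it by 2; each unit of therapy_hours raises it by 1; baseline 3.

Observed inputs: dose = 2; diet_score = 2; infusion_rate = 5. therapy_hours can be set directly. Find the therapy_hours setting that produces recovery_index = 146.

therapy_hours = 9

Substituting into the cortisol equation gives cortisol = -therapy_hours - 22.
Substituting into the uptake equation gives uptake = -2*therapy_hours - 49.
Substituting into the recovery_index equation gives recovery_index = 5*therapy_hours + 101.
Solve 5*therapy_hours + 101 = 146: therapy_hours = (146 - 101) / 5 = 9.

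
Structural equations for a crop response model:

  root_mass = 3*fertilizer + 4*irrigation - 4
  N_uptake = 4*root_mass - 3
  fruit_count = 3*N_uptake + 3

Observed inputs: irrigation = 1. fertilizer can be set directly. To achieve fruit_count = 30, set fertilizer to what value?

Substituting into the root_mass equation gives root_mass = 3*fertilizer.
Substituting into the N_uptake equation gives N_uptake = 12*fertilizer - 3.
Substituting into the fruit_count equation gives fruit_count = 36*fertilizer - 6.
Solve 36*fertilizer - 6 = 30: fertilizer = (30 + 6) / 36 = 1.

fertilizer = 1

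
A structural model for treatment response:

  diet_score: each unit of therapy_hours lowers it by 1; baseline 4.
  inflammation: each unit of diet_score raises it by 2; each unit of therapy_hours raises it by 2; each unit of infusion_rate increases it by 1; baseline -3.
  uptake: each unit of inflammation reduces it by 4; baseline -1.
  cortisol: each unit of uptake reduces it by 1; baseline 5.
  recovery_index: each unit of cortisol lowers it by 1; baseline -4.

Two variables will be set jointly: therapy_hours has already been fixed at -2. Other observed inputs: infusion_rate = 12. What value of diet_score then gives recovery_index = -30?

With therapy_hours held at -2:
Intervening on diet_score fixes its value directly, overriding its dependence on therapy_hours.
Substituting into the inflammation equation gives inflammation = 2*diet_score + 5.
uptake becomes -8*diet_score - 21.
So cortisol = 8*diet_score + 26.
So recovery_index = -8*diet_score - 30.
Solve -8*diet_score - 30 = -30: diet_score = (-30 + 30) / -8 = 0.

diet_score = 0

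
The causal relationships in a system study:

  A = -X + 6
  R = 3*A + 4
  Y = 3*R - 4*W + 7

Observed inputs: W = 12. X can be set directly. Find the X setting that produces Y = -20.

X = 5

Substituting into the R equation gives R = -3*X + 22.
So Y = -9*X + 25.
Solve -9*X + 25 = -20: X = (-20 - 25) / -9 = 5.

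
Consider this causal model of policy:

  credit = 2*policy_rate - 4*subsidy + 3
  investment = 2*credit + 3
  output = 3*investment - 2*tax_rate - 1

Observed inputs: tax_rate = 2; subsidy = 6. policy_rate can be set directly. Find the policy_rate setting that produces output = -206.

Substituting into the credit equation gives credit = 2*policy_rate - 21.
Substituting into the investment equation gives investment = 4*policy_rate - 39.
Substituting into the output equation gives output = 12*policy_rate - 122.
Solve 12*policy_rate - 122 = -206: policy_rate = (-206 + 122) / 12 = -7.

policy_rate = -7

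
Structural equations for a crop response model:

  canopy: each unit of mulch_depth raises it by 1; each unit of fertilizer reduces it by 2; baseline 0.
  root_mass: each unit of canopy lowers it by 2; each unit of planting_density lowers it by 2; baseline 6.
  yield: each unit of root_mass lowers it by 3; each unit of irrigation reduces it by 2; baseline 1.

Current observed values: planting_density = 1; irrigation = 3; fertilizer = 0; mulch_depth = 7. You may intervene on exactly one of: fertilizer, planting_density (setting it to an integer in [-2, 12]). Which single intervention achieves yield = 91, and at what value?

set planting_density = 12

Intervening on fertilizer: yield = -12*fertilizer + 25. Reaching 91 requires fertilizer = -11/2, not an integer.
Intervening on planting_density: with other inputs at their observed values, yield = 6*planting_density + 19. Solving for 91 gives planting_density = 12, within [-2, 12].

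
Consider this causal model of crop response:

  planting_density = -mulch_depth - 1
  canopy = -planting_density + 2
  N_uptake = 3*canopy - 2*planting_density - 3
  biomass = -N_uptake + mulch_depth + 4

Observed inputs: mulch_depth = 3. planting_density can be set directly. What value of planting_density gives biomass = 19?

planting_density = 3

Intervening on planting_density fixes its value directly, overriding its dependence on mulch_depth.
Substituting into the N_uptake equation gives N_uptake = -5*planting_density + 3.
Substituting into the biomass equation gives biomass = 5*planting_density + 4.
Solve 5*planting_density + 4 = 19: planting_density = (19 - 4) / 5 = 3.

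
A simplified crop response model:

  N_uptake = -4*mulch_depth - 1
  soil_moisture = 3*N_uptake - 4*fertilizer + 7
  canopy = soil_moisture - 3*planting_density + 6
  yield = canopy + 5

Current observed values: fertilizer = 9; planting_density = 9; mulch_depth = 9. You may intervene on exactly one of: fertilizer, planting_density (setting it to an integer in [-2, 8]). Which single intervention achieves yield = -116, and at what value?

set fertilizer = -1

Intervening on fertilizer: with other inputs at their observed values, yield = -4*fertilizer - 120. Solving for -116 gives fertilizer = -1, within [-2, 8].
Intervening on planting_density: yield = -3*planting_density - 129. Reaching -116 requires planting_density = -13/3, not an integer.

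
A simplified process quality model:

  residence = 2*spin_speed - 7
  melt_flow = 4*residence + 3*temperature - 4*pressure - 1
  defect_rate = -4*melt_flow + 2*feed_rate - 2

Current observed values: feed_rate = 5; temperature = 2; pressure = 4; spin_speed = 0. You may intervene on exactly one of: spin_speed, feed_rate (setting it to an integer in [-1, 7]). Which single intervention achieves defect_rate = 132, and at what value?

set spin_speed = 1

Intervening on spin_speed: with other inputs at their observed values, defect_rate = -32*spin_speed + 164. Solving for 132 gives spin_speed = 1, within [-1, 7].
Intervening on feed_rate: defect_rate = 2*feed_rate + 154. Reaching 132 requires feed_rate = -11, outside [-1, 7].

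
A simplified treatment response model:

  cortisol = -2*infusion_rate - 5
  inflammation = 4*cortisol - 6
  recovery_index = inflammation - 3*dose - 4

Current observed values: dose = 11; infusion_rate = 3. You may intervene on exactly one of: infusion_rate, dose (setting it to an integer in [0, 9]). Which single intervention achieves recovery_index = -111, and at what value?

set infusion_rate = 6

Intervening on infusion_rate: with other inputs at their observed values, recovery_index = -8*infusion_rate - 63. Solving for -111 gives infusion_rate = 6, within [0, 9].
Intervening on dose: recovery_index = -3*dose - 54. Reaching -111 requires dose = 19, outside [0, 9].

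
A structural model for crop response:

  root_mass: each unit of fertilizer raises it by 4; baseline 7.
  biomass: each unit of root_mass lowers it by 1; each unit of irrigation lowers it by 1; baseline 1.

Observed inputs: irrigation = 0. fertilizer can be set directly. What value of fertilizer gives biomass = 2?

Substituting into the biomass equation gives biomass = -4*fertilizer - 6.
Solve -4*fertilizer - 6 = 2: fertilizer = (2 + 6) / -4 = -2.

fertilizer = -2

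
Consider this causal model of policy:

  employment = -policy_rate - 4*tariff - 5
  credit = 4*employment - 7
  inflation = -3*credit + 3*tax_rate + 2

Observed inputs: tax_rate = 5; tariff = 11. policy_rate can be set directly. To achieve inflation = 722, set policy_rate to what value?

Substituting into the employment equation gives employment = -policy_rate - 49.
This gives credit = -4*policy_rate - 203.
So inflation = 12*policy_rate + 626.
Solve 12*policy_rate + 626 = 722: policy_rate = (722 - 626) / 12 = 8.

policy_rate = 8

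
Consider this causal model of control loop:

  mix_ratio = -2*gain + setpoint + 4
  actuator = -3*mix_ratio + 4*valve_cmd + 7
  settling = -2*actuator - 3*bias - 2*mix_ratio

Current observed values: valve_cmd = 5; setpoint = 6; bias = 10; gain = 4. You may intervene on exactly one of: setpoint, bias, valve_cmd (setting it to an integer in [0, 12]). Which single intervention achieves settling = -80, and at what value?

set setpoint = 5

Intervening on setpoint: with other inputs at their observed values, settling = 4*setpoint - 100. Solving for -80 gives setpoint = 5, within [0, 12].
Intervening on bias: settling = -3*bias - 46. Reaching -80 requires bias = 34/3, not an integer.
Intervening on valve_cmd: settling = -8*valve_cmd - 36. Reaching -80 requires valve_cmd = 11/2, not an integer.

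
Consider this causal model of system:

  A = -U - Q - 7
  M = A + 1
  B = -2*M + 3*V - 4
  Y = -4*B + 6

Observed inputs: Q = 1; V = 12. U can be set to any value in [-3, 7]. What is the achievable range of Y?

Substituting into the A equation gives A = -U - 8.
M becomes -U - 7.
Substituting into the B equation gives B = 2*U + 46.
Substituting into the Y equation gives Y = -8*U - 178.
Linear in U, so extremes are at the endpoints: U = -3 gives Y = -154; U = 7 gives Y = -234.

-234 to -154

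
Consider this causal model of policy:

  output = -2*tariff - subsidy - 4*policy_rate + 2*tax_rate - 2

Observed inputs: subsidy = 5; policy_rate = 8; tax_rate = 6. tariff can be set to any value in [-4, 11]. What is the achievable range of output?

-49 to -19

Substituting into the output equation gives output = -2*tariff - 27.
Linear in tariff, so extremes are at the endpoints: tariff = -4 gives output = -19; tariff = 11 gives output = -49.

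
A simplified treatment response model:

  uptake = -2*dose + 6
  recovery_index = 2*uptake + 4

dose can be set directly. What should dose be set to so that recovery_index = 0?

dose = 4

Substituting into the recovery_index equation gives recovery_index = -4*dose + 16.
Solve -4*dose + 16 = 0: dose = (0 - 16) / -4 = 4.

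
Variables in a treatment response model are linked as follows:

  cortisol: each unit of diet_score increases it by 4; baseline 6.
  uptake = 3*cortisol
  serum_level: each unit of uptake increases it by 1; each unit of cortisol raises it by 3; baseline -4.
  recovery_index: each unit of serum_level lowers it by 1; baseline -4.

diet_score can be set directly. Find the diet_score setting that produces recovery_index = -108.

diet_score = 3

Substituting into the uptake equation gives uptake = 12*diet_score + 18.
serum_level becomes 24*diet_score + 32.
So recovery_index = -24*diet_score - 36.
Solve -24*diet_score - 36 = -108: diet_score = (-108 + 36) / -24 = 3.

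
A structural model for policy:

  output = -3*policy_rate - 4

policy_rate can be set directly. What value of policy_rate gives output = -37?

policy_rate = 11

Solve -3*policy_rate - 4 = -37: policy_rate = (-37 + 4) / -3 = 11.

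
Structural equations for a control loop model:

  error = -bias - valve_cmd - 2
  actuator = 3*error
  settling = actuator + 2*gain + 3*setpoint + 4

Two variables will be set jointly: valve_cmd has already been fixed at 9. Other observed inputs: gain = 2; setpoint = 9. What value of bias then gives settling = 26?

bias = -8

With valve_cmd held at 9:
Substituting into the error equation gives error = -bias - 11.
This gives actuator = -3*bias - 33.
Substituting into the settling equation gives settling = -3*bias + 2.
Solve -3*bias + 2 = 26: bias = (26 - 2) / -3 = -8.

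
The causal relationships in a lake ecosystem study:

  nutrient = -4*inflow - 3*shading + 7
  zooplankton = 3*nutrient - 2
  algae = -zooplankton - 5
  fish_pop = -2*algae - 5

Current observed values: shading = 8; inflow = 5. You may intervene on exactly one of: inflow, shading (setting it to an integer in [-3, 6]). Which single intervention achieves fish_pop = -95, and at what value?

Intervening on inflow: fish_pop = -24*inflow - 101. Reaching -95 requires inflow = -1/4, not an integer.
Intervening on shading: with other inputs at their observed values, fish_pop = -18*shading - 77. Solving for -95 gives shading = 1, within [-3, 6].

set shading = 1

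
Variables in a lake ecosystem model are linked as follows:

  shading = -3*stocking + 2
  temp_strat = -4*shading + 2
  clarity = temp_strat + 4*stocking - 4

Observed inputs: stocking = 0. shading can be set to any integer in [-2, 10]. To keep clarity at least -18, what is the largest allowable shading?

shading = 4

Intervening on shading fixes its value directly, overriding its dependence on stocking.
Substituting into the clarity equation gives clarity = -4*shading - 2.
Require -4*shading - 2 ≥ -18, so shading ≤ 4.
The largest integer in [-2, 10] satisfying this is 4.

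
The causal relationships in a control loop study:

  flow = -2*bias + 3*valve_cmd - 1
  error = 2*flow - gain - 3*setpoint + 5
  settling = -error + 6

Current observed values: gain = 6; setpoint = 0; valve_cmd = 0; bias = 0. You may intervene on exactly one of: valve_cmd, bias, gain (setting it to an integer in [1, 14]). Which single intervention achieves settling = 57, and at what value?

set bias = 12

Intervening on valve_cmd: settling = -6*valve_cmd + 9. Reaching 57 requires valve_cmd = -8, outside [1, 14].
Intervening on bias: with other inputs at their observed values, settling = 4*bias + 9. Solving for 57 gives bias = 12, within [1, 14].
Intervening on gain: settling = gain + 3. Reaching 57 requires gain = 54, outside [1, 14].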